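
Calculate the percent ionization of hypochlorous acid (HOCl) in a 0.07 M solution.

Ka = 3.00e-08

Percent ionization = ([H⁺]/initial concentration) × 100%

Using Ka equilibrium: x² + Ka×x - Ka×C = 0. Solving: [H⁺] = 4.5811e-05. Percent = (4.5811e-05/0.07) × 100

Percent ionization = 0.0654%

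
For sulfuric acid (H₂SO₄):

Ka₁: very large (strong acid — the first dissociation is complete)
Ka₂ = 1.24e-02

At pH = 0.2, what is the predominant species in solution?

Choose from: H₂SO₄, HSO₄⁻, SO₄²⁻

The first dissociation is complete, so H₂SO₄ itself is never the predominant species in water; pKa₂ = -log(1.24e-02) = 1.91. For a polyprotic acid the predominant species crosses at each pKa: below pKa_n the protonated form dominates, above it the deprotonated form does. At pH = 0.2, the predominant species is HSO₄⁻.

HSO₄⁻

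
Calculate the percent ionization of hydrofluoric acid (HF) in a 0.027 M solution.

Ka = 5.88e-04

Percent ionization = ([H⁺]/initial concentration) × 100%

Using Ka equilibrium: x² + Ka×x - Ka×C = 0. Solving: [H⁺] = 3.7013e-03. Percent = (3.7013e-03/0.027) × 100

Percent ionization = 13.7%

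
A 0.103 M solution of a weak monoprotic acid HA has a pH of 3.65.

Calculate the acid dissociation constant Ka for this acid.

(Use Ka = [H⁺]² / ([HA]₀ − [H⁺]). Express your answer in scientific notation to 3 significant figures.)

[H⁺] = 10^(−pH) = 10^(−3.65) = 2.239e-04 M. For HA ⇌ H⁺ + A⁻, Ka = [H⁺][A⁻]/[HA] = [H⁺]² / ([HA]₀ − [H⁺]) = (2.239e-04)² / (0.103 − 2.239e-04) = 4.88e-07.

K_a = 4.88e-07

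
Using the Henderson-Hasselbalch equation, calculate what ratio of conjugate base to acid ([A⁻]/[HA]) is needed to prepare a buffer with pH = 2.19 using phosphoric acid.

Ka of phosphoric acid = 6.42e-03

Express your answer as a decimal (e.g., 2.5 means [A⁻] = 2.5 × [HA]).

pKa = -log(6.42e-03) = 2.1925. pH = pKa + log([A⁻]/[HA]), so log([A⁻]/[HA]) = pH − pKa = 2.19 − 2.1925 = -0.0025. [A⁻]/[HA] = 10^(-0.0025) = 0.994

[A⁻]/[HA] = 0.994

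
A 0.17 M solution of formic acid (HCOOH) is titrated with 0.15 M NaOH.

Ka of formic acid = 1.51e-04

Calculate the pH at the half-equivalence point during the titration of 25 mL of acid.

At half-equivalence [HA] = [A⁻], so Henderson-Hasselbalch gives pH = pKa = -log(1.51e-04) = 3.82.

pH = pKa = 3.82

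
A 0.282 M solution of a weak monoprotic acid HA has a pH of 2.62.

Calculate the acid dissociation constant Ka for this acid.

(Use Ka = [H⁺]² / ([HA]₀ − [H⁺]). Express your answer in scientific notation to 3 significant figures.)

[H⁺] = 10^(−pH) = 10^(−2.62) = 2.399e-03 M. For HA ⇌ H⁺ + A⁻, Ka = [H⁺][A⁻]/[HA] = [H⁺]² / ([HA]₀ − [H⁺]) = (2.399e-03)² / (0.282 − 2.399e-03) = 2.06e-05.

K_a = 2.06e-05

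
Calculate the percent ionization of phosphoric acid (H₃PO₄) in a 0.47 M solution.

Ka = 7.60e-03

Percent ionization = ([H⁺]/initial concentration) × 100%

Using Ka equilibrium: x² + Ka×x - Ka×C = 0. Solving: [H⁺] = 5.6087e-02. Percent = (5.6087e-02/0.47) × 100

Percent ionization = 11.9%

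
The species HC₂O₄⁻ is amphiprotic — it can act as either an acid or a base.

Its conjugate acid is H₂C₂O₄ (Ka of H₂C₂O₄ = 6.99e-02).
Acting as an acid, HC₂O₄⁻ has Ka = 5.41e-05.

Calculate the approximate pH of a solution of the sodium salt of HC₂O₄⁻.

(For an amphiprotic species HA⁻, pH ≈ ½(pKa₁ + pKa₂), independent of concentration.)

pKa₁ = -log(6.99e-02) = 1.16; pKa₂ = -log(5.41e-05) = 4.27. For an amphiprotic species, pH ≈ ½(pKa₁ + pKa₂) = ½(1.16 + 4.27) = 2.71.

pH = 2.71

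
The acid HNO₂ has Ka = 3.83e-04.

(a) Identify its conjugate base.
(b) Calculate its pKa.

(a) The conjugate base is formed by removing one H⁺ from HNO₂, giving NO₂⁻. (b) pKa = -log(Ka) = -log(3.83e-04) = 3.42.

Conjugate base: NO₂⁻; pK_a = 3.42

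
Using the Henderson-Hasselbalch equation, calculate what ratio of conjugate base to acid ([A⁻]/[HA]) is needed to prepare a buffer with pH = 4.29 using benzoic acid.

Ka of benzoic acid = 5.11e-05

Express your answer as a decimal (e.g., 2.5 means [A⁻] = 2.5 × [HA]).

pKa = -log(5.11e-05) = 4.2916. pH = pKa + log([A⁻]/[HA]), so log([A⁻]/[HA]) = pH − pKa = 4.29 − 4.2916 = -0.0016. [A⁻]/[HA] = 10^(-0.0016) = 0.996

[A⁻]/[HA] = 0.996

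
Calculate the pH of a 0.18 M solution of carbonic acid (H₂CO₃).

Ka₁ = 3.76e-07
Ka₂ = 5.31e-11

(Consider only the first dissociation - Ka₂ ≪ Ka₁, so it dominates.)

First dissociation dominates. From Ka₁ = [H⁺][HA⁻]/[H₂A], x² + Ka₁·x − Ka₁·C = 0 with C = 0.18 M and Ka₁ = 3.76e-07. Solving: [H⁺] = (−Ka₁ + √(Ka₁² + 4·Ka₁·C)) / 2 = 2.5997e-04 M. pH = -log(2.5997e-04) = 3.59.

pH = 3.59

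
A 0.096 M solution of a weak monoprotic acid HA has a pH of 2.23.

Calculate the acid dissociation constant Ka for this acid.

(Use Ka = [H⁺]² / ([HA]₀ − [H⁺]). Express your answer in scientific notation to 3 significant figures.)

[H⁺] = 10^(−pH) = 10^(−2.23) = 5.888e-03 M. For HA ⇌ H⁺ + A⁻, Ka = [H⁺][A⁻]/[HA] = [H⁺]² / ([HA]₀ − [H⁺]) = (5.888e-03)² / (0.096 − 5.888e-03) = 3.85e-04.

K_a = 3.85e-04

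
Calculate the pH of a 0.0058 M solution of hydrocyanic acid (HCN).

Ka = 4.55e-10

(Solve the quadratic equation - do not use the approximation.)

x² + Ka×x - Ka×C = 0. Using quadratic formula: [H⁺] = 1.6243e-06

pH = 5.79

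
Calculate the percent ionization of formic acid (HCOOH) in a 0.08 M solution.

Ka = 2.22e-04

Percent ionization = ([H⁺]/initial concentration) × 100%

Using Ka equilibrium: x² + Ka×x - Ka×C = 0. Solving: [H⁺] = 4.1047e-03. Percent = (4.1047e-03/0.08) × 100

Percent ionization = 5.13%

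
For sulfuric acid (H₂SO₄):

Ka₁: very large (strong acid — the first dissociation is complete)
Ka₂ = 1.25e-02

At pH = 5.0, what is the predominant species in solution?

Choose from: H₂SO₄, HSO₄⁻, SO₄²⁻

The first dissociation is complete, so H₂SO₄ itself is never the predominant species in water; pKa₂ = -log(1.25e-02) = 1.90. For a polyprotic acid the predominant species crosses at each pKa: below pKa_n the protonated form dominates, above it the deprotonated form does. At pH = 5.0, the predominant species is SO₄²⁻.

SO₄²⁻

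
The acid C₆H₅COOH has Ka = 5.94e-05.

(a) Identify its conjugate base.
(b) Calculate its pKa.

(a) The conjugate base is formed by removing one H⁺ from C₆H₅COOH, giving C₆H₅COO⁻. (b) pKa = -log(Ka) = -log(5.94e-05) = 4.23.

Conjugate base: C₆H₅COO⁻; pK_a = 4.23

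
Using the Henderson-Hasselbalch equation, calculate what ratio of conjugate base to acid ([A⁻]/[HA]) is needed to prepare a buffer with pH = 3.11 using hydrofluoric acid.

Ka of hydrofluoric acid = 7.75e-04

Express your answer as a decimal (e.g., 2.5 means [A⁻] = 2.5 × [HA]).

pKa = -log(7.75e-04) = 3.1107. pH = pKa + log([A⁻]/[HA]), so log([A⁻]/[HA]) = pH − pKa = 3.11 − 3.1107 = -0.0007. [A⁻]/[HA] = 10^(-0.0007) = 0.998

[A⁻]/[HA] = 0.998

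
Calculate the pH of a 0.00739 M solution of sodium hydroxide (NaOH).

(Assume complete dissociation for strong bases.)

[OH⁻] = 0.00739 M for strong base. pOH = -log[OH⁻] = 2.13, pH = 14 - pOH

pH = 11.87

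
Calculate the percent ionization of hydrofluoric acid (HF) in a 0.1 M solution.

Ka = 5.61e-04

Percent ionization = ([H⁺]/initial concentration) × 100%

Using Ka equilibrium: x² + Ka×x - Ka×C = 0. Solving: [H⁺] = 7.2147e-03. Percent = (7.2147e-03/0.1) × 100

Percent ionization = 7.21%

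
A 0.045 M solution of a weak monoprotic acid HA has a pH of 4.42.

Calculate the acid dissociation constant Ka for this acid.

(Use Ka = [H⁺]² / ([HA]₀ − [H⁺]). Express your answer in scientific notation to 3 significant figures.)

[H⁺] = 10^(−pH) = 10^(−4.42) = 3.802e-05 M. For HA ⇌ H⁺ + A⁻, Ka = [H⁺][A⁻]/[HA] = [H⁺]² / ([HA]₀ − [H⁺]) = (3.802e-05)² / (0.045 − 3.802e-05) = 3.21e-08.

K_a = 3.21e-08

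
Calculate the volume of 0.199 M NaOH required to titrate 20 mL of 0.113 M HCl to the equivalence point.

At equivalence: moles acid = moles base. moles HCl = 0.113 × 20/1000 = 0.00226 mol. V_base = moles / 0.199 × 1000 = 11.4 mL.

V_{base} = 11.4 mL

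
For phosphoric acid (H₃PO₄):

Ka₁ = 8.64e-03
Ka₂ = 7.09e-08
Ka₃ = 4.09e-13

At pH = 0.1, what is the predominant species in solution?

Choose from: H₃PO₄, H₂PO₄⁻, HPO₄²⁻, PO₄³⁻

pKa₁ = 2.06, pKa₂ = 7.15, pKa₃ = 12.39. For a polyprotic acid the predominant species crosses at each pKa: below pKa_n the protonated form dominates, above it the deprotonated form does. At pH = 0.1, the predominant species is H₃PO₄.

H₃PO₄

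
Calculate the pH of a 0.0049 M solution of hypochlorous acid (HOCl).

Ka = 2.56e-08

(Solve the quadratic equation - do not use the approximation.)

x² + Ka×x - Ka×C = 0. Using quadratic formula: [H⁺] = 1.1187e-05

pH = 4.95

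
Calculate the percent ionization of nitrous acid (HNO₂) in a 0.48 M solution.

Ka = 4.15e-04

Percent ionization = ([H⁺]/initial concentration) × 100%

Using Ka equilibrium: x² + Ka×x - Ka×C = 0. Solving: [H⁺] = 1.3908e-02. Percent = (1.3908e-02/0.48) × 100

Percent ionization = 2.9%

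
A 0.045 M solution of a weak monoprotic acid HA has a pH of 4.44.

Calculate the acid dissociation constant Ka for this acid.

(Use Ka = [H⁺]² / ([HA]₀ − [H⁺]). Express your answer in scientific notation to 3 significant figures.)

[H⁺] = 10^(−pH) = 10^(−4.44) = 3.631e-05 M. For HA ⇌ H⁺ + A⁻, Ka = [H⁺][A⁻]/[HA] = [H⁺]² / ([HA]₀ − [H⁺]) = (3.631e-05)² / (0.045 − 3.631e-05) = 2.93e-08.

K_a = 2.93e-08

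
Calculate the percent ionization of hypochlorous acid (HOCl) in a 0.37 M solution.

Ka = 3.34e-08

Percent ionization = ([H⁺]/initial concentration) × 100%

Using Ka equilibrium: x² + Ka×x - Ka×C = 0. Solving: [H⁺] = 1.1115e-04. Percent = (1.1115e-04/0.37) × 100

Percent ionization = 0.03%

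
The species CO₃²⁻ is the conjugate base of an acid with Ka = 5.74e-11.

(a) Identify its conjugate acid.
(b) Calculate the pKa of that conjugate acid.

(a) The conjugate acid is formed by adding one H⁺ to CO₃²⁻, giving HCO₃⁻. (b) pKa = -log(Ka) = -log(5.74e-11) = 10.24.

Conjugate acid: HCO₃⁻; pK_a = 10.24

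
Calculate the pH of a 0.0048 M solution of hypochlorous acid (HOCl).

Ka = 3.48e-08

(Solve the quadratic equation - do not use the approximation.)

x² + Ka×x - Ka×C = 0. Using quadratic formula: [H⁺] = 1.2907e-05

pH = 4.89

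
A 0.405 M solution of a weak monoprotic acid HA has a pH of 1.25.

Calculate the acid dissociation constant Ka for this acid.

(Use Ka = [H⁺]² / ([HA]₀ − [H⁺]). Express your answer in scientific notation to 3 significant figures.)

[H⁺] = 10^(−pH) = 10^(−1.25) = 5.623e-02 M. For HA ⇌ H⁺ + A⁻, Ka = [H⁺][A⁻]/[HA] = [H⁺]² / ([HA]₀ − [H⁺]) = (5.623e-02)² / (0.405 − 5.623e-02) = 9.07e-03.

K_a = 9.07e-03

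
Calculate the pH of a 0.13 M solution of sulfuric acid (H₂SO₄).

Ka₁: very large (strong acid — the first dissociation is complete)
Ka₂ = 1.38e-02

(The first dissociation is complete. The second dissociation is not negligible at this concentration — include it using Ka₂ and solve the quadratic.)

First dissociation is complete: [H⁺]₀ = [HSO₄⁻]₀ = C = 0.13 M. Second dissociation HSO₄⁻ ⇌ H⁺ + SO₄²⁻: let x = [SO₄²⁻]. Ka₂ = (C + x)·x / (C − x) = 1.38e-02 → x² + (C + Ka₂)·x − Ka₂·C = 0 → x² + 0.14380·x − 1.794e-03 = 0. x = (−0.14380 + √(0.14380² + 4 × 1.794e-03)) / 2 = 1.1548e-02 M. [H⁺] = C + x = 0.13 + 1.1548e-02 = 1.4155e-01 M. pH = -log(1.4155e-01) = 0.85.

pH = 0.85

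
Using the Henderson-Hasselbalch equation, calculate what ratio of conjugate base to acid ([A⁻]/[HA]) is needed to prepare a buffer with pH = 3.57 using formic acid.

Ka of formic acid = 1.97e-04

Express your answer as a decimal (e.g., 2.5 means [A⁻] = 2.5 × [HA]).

pKa = -log(1.97e-04) = 3.7055. pH = pKa + log([A⁻]/[HA]), so log([A⁻]/[HA]) = pH − pKa = 3.57 − 3.7055 = -0.1355. [A⁻]/[HA] = 10^(-0.1355) = 0.732

[A⁻]/[HA] = 0.732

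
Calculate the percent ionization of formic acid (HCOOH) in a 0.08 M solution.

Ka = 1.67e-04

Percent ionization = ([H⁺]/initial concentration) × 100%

Using Ka equilibrium: x² + Ka×x - Ka×C = 0. Solving: [H⁺] = 3.5726e-03. Percent = (3.5726e-03/0.08) × 100

Percent ionization = 4.47%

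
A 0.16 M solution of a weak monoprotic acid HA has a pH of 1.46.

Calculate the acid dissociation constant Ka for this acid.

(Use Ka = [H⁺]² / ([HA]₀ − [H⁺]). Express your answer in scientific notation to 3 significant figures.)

[H⁺] = 10^(−pH) = 10^(−1.46) = 3.467e-02 M. For HA ⇌ H⁺ + A⁻, Ka = [H⁺][A⁻]/[HA] = [H⁺]² / ([HA]₀ − [H⁺]) = (3.467e-02)² / (0.16 − 3.467e-02) = 9.59e-03.

K_a = 9.59e-03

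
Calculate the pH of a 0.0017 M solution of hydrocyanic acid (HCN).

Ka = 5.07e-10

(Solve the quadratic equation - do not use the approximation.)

x² + Ka×x - Ka×C = 0. Using quadratic formula: [H⁺] = 9.2813e-07

pH = 6.03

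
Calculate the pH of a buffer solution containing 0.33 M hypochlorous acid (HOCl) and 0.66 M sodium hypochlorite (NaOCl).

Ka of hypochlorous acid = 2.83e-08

pKa = -log(2.83e-08) = 7.55. pH = pKa + log([A⁻]/[HA]) = 7.55 + log(0.66/0.33)

pH = 7.85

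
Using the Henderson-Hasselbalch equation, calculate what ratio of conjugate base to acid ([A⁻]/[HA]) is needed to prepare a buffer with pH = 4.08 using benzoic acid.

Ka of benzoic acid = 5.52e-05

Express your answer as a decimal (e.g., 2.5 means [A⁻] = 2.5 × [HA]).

pKa = -log(5.52e-05) = 4.2581. pH = pKa + log([A⁻]/[HA]), so log([A⁻]/[HA]) = pH − pKa = 4.08 − 4.2581 = -0.1781. [A⁻]/[HA] = 10^(-0.1781) = 0.664

[A⁻]/[HA] = 0.664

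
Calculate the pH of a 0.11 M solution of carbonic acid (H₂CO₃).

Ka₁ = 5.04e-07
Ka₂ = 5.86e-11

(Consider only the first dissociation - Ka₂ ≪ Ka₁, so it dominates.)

First dissociation dominates. From Ka₁ = [H⁺][HA⁻]/[H₂A], x² + Ka₁·x − Ka₁·C = 0 with C = 0.11 M and Ka₁ = 5.04e-07. Solving: [H⁺] = (−Ka₁ + √(Ka₁² + 4·Ka₁·C)) / 2 = 2.3521e-04 M. pH = -log(2.3521e-04) = 3.63.

pH = 3.63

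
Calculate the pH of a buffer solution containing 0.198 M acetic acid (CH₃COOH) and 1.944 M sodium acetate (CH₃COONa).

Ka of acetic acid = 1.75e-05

pKa = -log(1.75e-05) = 4.76. pH = pKa + log([A⁻]/[HA]) = 4.76 + log(1.944/0.198)

pH = 5.75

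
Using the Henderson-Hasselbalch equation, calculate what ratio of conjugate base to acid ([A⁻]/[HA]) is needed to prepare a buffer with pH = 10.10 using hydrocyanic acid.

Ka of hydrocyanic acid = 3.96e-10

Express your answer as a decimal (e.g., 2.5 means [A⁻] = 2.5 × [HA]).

pKa = -log(3.96e-10) = 9.4023. pH = pKa + log([A⁻]/[HA]), so log([A⁻]/[HA]) = pH − pKa = 10.10 − 9.4023 = 0.6977. [A⁻]/[HA] = 10^(0.6977) = 4.99

[A⁻]/[HA] = 4.99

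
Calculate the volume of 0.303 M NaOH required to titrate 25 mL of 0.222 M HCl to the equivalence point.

At equivalence: moles acid = moles base. moles HCl = 0.222 × 25/1000 = 0.00555 mol. V_base = moles / 0.303 × 1000 = 18.3 mL.

V_{base} = 18.3 mL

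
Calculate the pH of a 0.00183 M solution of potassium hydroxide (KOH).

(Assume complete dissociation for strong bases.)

[OH⁻] = 0.00183 M for strong base. pOH = -log[OH⁻] = 2.74, pH = 14 - pOH

pH = 11.26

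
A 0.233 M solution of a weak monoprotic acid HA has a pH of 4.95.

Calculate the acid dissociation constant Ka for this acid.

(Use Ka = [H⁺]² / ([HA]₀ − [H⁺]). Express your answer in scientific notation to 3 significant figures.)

[H⁺] = 10^(−pH) = 10^(−4.95) = 1.122e-05 M. For HA ⇌ H⁺ + A⁻, Ka = [H⁺][A⁻]/[HA] = [H⁺]² / ([HA]₀ − [H⁺]) = (1.122e-05)² / (0.233 − 1.122e-05) = 5.40e-10.

K_a = 5.40e-10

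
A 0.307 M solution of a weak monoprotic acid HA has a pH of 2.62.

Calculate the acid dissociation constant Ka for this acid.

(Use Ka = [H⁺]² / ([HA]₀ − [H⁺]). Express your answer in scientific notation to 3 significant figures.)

[H⁺] = 10^(−pH) = 10^(−2.62) = 2.399e-03 M. For HA ⇌ H⁺ + A⁻, Ka = [H⁺][A⁻]/[HA] = [H⁺]² / ([HA]₀ − [H⁺]) = (2.399e-03)² / (0.307 − 2.399e-03) = 1.89e-05.

K_a = 1.89e-05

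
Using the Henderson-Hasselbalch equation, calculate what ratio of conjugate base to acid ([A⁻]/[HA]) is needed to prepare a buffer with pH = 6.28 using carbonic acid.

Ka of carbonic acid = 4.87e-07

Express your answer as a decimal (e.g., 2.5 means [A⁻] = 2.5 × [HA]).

pKa = -log(4.87e-07) = 6.3125. pH = pKa + log([A⁻]/[HA]), so log([A⁻]/[HA]) = pH − pKa = 6.28 − 6.3125 = -0.0325. [A⁻]/[HA] = 10^(-0.0325) = 0.928

[A⁻]/[HA] = 0.928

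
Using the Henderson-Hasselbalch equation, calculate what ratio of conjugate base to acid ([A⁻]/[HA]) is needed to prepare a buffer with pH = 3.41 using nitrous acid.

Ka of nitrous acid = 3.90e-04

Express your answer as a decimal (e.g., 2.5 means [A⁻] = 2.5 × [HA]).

pKa = -log(3.90e-04) = 3.4089. pH = pKa + log([A⁻]/[HA]), so log([A⁻]/[HA]) = pH − pKa = 3.41 − 3.4089 = 0.0011. [A⁻]/[HA] = 10^(0.0011) = 1.00

[A⁻]/[HA] = 1.00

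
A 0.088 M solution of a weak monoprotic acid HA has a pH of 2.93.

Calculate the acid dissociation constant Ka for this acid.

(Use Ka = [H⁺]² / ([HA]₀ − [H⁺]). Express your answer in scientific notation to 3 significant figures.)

[H⁺] = 10^(−pH) = 10^(−2.93) = 1.175e-03 M. For HA ⇌ H⁺ + A⁻, Ka = [H⁺][A⁻]/[HA] = [H⁺]² / ([HA]₀ − [H⁺]) = (1.175e-03)² / (0.088 − 1.175e-03) = 1.59e-05.

K_a = 1.59e-05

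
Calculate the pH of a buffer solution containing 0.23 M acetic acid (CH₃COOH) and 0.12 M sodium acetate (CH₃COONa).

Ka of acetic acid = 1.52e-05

pKa = -log(1.52e-05) = 4.82. pH = pKa + log([A⁻]/[HA]) = 4.82 + log(0.12/0.23)

pH = 4.54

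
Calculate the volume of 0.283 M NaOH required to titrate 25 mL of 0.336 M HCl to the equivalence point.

At equivalence: moles acid = moles base. moles HCl = 0.336 × 25/1000 = 0.0084 mol. V_base = moles / 0.283 × 1000 = 29.7 mL.

V_{base} = 29.7 mL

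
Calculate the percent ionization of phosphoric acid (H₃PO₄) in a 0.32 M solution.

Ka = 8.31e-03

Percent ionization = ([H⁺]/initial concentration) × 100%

Using Ka equilibrium: x² + Ka×x - Ka×C = 0. Solving: [H⁺] = 4.7580e-02. Percent = (4.7580e-02/0.32) × 100

Percent ionization = 14.9%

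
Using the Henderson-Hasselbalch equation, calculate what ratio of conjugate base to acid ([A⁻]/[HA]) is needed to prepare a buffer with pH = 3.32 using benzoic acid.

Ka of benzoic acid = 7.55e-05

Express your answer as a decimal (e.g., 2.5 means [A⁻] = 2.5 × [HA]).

pKa = -log(7.55e-05) = 4.1221. pH = pKa + log([A⁻]/[HA]), so log([A⁻]/[HA]) = pH − pKa = 3.32 − 4.1221 = -0.8021. [A⁻]/[HA] = 10^(-0.8021) = 0.158

[A⁻]/[HA] = 0.158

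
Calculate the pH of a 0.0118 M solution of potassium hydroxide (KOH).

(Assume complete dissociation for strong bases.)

[OH⁻] = 0.0118 M for strong base. pOH = -log[OH⁻] = 1.93, pH = 14 - pOH

pH = 12.07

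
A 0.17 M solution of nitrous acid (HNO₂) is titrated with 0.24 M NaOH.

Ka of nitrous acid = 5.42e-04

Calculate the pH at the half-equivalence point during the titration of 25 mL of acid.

At half-equivalence [HA] = [A⁻], so Henderson-Hasselbalch gives pH = pKa = -log(5.42e-04) = 3.27.

pH = pKa = 3.27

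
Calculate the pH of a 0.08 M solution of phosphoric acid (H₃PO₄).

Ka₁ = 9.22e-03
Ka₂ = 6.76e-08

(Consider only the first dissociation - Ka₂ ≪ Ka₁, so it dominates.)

First dissociation dominates. From Ka₁ = [H⁺][HA⁻]/[H₂A], x² + Ka₁·x − Ka₁·C = 0 with C = 0.08 M and Ka₁ = 9.22e-03. Solving: [H⁺] = (−Ka₁ + √(Ka₁² + 4·Ka₁·C)) / 2 = 2.2937e-02 M. pH = -log(2.2937e-02) = 1.64.

pH = 1.64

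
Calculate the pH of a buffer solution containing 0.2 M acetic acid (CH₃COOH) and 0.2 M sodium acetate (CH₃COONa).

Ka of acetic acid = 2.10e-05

pKa = -log(2.10e-05) = 4.68. pH = pKa + log([A⁻]/[HA]) = 4.68 + log(0.2/0.2)

pH = 4.68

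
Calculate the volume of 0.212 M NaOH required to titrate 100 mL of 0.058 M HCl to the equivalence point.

At equivalence: moles acid = moles base. moles HCl = 0.058 × 100/1000 = 0.0058 mol. V_base = moles / 0.212 × 1000 = 27.4 mL.

V_{base} = 27.4 mL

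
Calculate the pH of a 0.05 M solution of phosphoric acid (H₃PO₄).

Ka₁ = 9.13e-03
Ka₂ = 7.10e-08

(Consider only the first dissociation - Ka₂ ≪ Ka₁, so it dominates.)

First dissociation dominates. From Ka₁ = [H⁺][HA⁻]/[H₂A], x² + Ka₁·x − Ka₁·C = 0 with C = 0.05 M and Ka₁ = 9.13e-03. Solving: [H⁺] = (−Ka₁ + √(Ka₁² + 4·Ka₁·C)) / 2 = 1.7283e-02 M. pH = -log(1.7283e-02) = 1.76.

pH = 1.76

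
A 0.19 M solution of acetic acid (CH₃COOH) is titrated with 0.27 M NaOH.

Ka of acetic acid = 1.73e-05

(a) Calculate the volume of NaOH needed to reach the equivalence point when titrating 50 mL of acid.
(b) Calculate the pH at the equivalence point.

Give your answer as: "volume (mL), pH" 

moles acid = 0.19 × 50/1000 = 0.0095 mol; V_base = moles/0.27 × 1000 = 35.2 mL. At equivalence only the conjugate base is present: [A⁻] = 0.0095/0.085 = 1.1152e-01 M. Kb = Kw/Ka = 5.78e-10; [OH⁻] = √(Kb × [A⁻]) = 8.0289e-06; pOH = 5.10; pH = 14 - pOH = 8.90.

V = 35.2 mL, pH = 8.90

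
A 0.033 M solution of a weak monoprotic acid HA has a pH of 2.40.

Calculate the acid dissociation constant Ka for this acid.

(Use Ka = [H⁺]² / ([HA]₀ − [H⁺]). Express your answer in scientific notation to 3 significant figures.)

[H⁺] = 10^(−pH) = 10^(−2.40) = 3.981e-03 M. For HA ⇌ H⁺ + A⁻, Ka = [H⁺][A⁻]/[HA] = [H⁺]² / ([HA]₀ − [H⁺]) = (3.981e-03)² / (0.033 − 3.981e-03) = 5.46e-04.

K_a = 5.46e-04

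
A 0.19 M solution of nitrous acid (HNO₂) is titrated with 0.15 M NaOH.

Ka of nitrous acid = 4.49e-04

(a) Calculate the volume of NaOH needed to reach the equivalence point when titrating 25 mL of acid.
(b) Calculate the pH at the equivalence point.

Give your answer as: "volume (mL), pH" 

moles acid = 0.19 × 25/1000 = 0.00475 mol; V_base = moles/0.15 × 1000 = 31.7 mL. At equivalence only the conjugate base is present: [A⁻] = 0.00475/0.057 = 8.3824e-02 M. Kb = Kw/Ka = 2.23e-11; [OH⁻] = √(Kb × [A⁻]) = 1.3663e-06; pOH = 5.86; pH = 14 - pOH = 8.14.

V = 31.7 mL, pH = 8.14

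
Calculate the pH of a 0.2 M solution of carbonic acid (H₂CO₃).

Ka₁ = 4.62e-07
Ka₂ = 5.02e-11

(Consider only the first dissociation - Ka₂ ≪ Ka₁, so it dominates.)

First dissociation dominates. From Ka₁ = [H⁺][HA⁻]/[H₂A], x² + Ka₁·x − Ka₁·C = 0 with C = 0.2 M and Ka₁ = 4.62e-07. Solving: [H⁺] = (−Ka₁ + √(Ka₁² + 4·Ka₁·C)) / 2 = 3.0374e-04 M. pH = -log(3.0374e-04) = 3.52.

pH = 3.52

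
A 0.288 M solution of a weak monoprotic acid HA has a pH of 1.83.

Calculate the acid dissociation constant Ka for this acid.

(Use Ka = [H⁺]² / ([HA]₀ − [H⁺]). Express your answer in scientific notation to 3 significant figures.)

[H⁺] = 10^(−pH) = 10^(−1.83) = 1.479e-02 M. For HA ⇌ H⁺ + A⁻, Ka = [H⁺][A⁻]/[HA] = [H⁺]² / ([HA]₀ − [H⁺]) = (1.479e-02)² / (0.288 − 1.479e-02) = 8.01e-04.

K_a = 8.01e-04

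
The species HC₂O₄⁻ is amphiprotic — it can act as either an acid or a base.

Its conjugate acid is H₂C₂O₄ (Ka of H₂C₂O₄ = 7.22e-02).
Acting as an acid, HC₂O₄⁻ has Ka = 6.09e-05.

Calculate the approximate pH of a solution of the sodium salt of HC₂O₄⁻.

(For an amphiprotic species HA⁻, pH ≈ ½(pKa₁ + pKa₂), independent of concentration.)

pKa₁ = -log(7.22e-02) = 1.14; pKa₂ = -log(6.09e-05) = 4.22. For an amphiprotic species, pH ≈ ½(pKa₁ + pKa₂) = ½(1.14 + 4.22) = 2.68.

pH = 2.68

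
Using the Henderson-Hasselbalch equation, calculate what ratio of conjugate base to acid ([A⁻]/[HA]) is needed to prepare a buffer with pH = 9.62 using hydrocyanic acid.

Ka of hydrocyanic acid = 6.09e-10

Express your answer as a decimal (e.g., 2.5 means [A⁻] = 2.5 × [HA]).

pKa = -log(6.09e-10) = 9.2154. pH = pKa + log([A⁻]/[HA]), so log([A⁻]/[HA]) = pH − pKa = 9.62 − 9.2154 = 0.4046. [A⁻]/[HA] = 10^(0.4046) = 2.54

[A⁻]/[HA] = 2.54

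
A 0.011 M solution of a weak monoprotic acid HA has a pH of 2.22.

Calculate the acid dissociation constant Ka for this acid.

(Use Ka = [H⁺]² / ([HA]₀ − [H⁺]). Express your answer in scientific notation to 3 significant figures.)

[H⁺] = 10^(−pH) = 10^(−2.22) = 6.026e-03 M. For HA ⇌ H⁺ + A⁻, Ka = [H⁺][A⁻]/[HA] = [H⁺]² / ([HA]₀ − [H⁺]) = (6.026e-03)² / (0.011 − 6.026e-03) = 7.30e-03.

K_a = 7.30e-03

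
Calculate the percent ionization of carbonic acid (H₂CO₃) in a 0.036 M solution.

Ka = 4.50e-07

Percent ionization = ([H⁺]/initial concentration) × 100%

Using Ka equilibrium: x² + Ka×x - Ka×C = 0. Solving: [H⁺] = 1.2705e-04. Percent = (1.2705e-04/0.036) × 100

Percent ionization = 0.353%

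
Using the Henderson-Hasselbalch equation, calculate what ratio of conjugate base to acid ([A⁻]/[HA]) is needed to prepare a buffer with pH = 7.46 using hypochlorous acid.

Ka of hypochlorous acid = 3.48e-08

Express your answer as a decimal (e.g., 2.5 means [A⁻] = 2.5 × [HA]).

pKa = -log(3.48e-08) = 7.4584. pH = pKa + log([A⁻]/[HA]), so log([A⁻]/[HA]) = pH − pKa = 7.46 − 7.4584 = 0.0016. [A⁻]/[HA] = 10^(0.0016) = 1.00

[A⁻]/[HA] = 1.00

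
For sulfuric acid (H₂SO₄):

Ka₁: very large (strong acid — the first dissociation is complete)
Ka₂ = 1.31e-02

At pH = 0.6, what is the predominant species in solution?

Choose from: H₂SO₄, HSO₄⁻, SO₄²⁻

The first dissociation is complete, so H₂SO₄ itself is never the predominant species in water; pKa₂ = -log(1.31e-02) = 1.88. For a polyprotic acid the predominant species crosses at each pKa: below pKa_n the protonated form dominates, above it the deprotonated form does. At pH = 0.6, the predominant species is HSO₄⁻.

HSO₄⁻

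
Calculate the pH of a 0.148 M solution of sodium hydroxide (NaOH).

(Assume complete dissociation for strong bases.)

[OH⁻] = 0.148 M for strong base. pOH = -log[OH⁻] = 0.83, pH = 14 - pOH

pH = 13.17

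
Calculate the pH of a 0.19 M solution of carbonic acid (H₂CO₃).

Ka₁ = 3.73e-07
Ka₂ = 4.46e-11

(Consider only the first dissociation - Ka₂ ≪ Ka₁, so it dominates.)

First dissociation dominates. From Ka₁ = [H⁺][HA⁻]/[H₂A], x² + Ka₁·x − Ka₁·C = 0 with C = 0.19 M and Ka₁ = 3.73e-07. Solving: [H⁺] = (−Ka₁ + √(Ka₁² + 4·Ka₁·C)) / 2 = 2.6603e-04 M. pH = -log(2.6603e-04) = 3.58.

pH = 3.58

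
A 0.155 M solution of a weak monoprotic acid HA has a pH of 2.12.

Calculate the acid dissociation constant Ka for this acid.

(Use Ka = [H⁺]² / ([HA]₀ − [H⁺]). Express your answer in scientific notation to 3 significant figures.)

[H⁺] = 10^(−pH) = 10^(−2.12) = 7.586e-03 M. For HA ⇌ H⁺ + A⁻, Ka = [H⁺][A⁻]/[HA] = [H⁺]² / ([HA]₀ − [H⁺]) = (7.586e-03)² / (0.155 − 7.586e-03) = 3.90e-04.

K_a = 3.90e-04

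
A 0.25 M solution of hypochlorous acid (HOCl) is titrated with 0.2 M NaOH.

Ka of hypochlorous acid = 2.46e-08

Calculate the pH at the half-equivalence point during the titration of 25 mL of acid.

At half-equivalence [HA] = [A⁻], so Henderson-Hasselbalch gives pH = pKa = -log(2.46e-08) = 7.61.

pH = pKa = 7.61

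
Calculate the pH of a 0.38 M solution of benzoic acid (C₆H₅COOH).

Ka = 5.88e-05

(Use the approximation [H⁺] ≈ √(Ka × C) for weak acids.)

[H⁺] = √(Ka × C) = √(5.88e-05 × 0.38) = 4.7269e-03. pH = -log(4.7269e-03)

pH = 2.33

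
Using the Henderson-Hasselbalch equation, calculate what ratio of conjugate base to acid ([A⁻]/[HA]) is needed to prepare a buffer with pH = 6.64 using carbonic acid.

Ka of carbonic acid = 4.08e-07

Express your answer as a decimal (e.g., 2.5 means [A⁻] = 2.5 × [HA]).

pKa = -log(4.08e-07) = 6.3893. pH = pKa + log([A⁻]/[HA]), so log([A⁻]/[HA]) = pH − pKa = 6.64 − 6.3893 = 0.2507. [A⁻]/[HA] = 10^(0.2507) = 1.78

[A⁻]/[HA] = 1.78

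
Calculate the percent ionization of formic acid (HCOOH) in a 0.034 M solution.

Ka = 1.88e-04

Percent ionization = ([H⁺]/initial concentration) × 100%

Using Ka equilibrium: x² + Ka×x - Ka×C = 0. Solving: [H⁺] = 2.4360e-03. Percent = (2.4360e-03/0.034) × 100

Percent ionization = 7.16%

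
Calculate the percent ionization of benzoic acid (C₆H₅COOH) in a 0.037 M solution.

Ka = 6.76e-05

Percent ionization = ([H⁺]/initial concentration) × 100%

Using Ka equilibrium: x² + Ka×x - Ka×C = 0. Solving: [H⁺] = 1.5481e-03. Percent = (1.5481e-03/0.037) × 100

Percent ionization = 4.18%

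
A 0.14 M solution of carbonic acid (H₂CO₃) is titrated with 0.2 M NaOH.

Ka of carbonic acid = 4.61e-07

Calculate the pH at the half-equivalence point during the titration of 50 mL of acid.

At half-equivalence [HA] = [A⁻], so Henderson-Hasselbalch gives pH = pKa = -log(4.61e-07) = 6.34.

pH = pKa = 6.34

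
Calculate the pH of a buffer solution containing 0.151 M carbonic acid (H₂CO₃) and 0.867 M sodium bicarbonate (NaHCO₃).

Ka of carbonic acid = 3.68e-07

pKa = -log(3.68e-07) = 6.43. pH = pKa + log([A⁻]/[HA]) = 6.43 + log(0.867/0.151)

pH = 7.19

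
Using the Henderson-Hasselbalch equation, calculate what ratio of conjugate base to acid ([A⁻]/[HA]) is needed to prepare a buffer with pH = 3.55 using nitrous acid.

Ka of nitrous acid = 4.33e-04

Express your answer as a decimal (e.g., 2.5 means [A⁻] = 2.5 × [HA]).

pKa = -log(4.33e-04) = 3.3635. pH = pKa + log([A⁻]/[HA]), so log([A⁻]/[HA]) = pH − pKa = 3.55 − 3.3635 = 0.1865. [A⁻]/[HA] = 10^(0.1865) = 1.54

[A⁻]/[HA] = 1.54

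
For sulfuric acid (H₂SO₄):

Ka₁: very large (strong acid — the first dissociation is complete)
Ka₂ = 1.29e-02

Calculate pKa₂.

pKa₂ = -log(Ka₂) = -log(1.29e-02) = 1.89.

pK_{a2} = 1.89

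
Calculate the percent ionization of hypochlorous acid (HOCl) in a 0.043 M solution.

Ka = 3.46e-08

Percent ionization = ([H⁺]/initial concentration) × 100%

Using Ka equilibrium: x² + Ka×x - Ka×C = 0. Solving: [H⁺] = 3.8555e-05. Percent = (3.8555e-05/0.043) × 100

Percent ionization = 0.0897%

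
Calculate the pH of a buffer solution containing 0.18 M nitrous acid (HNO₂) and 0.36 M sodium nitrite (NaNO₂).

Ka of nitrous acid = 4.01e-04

pKa = -log(4.01e-04) = 3.40. pH = pKa + log([A⁻]/[HA]) = 3.40 + log(0.36/0.18)

pH = 3.70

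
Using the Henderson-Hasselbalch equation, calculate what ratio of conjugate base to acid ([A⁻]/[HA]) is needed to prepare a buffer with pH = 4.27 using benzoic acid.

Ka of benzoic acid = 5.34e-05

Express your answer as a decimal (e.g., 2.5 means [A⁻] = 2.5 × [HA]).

pKa = -log(5.34e-05) = 4.2725. pH = pKa + log([A⁻]/[HA]), so log([A⁻]/[HA]) = pH − pKa = 4.27 − 4.2725 = -0.0025. [A⁻]/[HA] = 10^(-0.0025) = 0.994

[A⁻]/[HA] = 0.994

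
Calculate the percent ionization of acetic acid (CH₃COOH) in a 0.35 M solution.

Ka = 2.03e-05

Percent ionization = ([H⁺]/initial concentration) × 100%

Using Ka equilibrium: x² + Ka×x - Ka×C = 0. Solving: [H⁺] = 2.6554e-03. Percent = (2.6554e-03/0.35) × 100

Percent ionization = 0.759%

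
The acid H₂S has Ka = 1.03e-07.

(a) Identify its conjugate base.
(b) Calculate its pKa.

(a) The conjugate base is formed by removing one H⁺ from H₂S, giving HS⁻. (b) pKa = -log(Ka) = -log(1.03e-07) = 6.99.

Conjugate base: HS⁻; pK_a = 6.99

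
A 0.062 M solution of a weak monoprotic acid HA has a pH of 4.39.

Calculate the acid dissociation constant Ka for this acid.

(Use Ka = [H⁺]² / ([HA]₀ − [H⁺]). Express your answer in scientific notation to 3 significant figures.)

[H⁺] = 10^(−pH) = 10^(−4.39) = 4.074e-05 M. For HA ⇌ H⁺ + A⁻, Ka = [H⁺][A⁻]/[HA] = [H⁺]² / ([HA]₀ − [H⁺]) = (4.074e-05)² / (0.062 − 4.074e-05) = 2.68e-08.

K_a = 2.68e-08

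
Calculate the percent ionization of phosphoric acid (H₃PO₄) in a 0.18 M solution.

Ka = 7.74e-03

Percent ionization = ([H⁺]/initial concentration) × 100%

Using Ka equilibrium: x² + Ka×x - Ka×C = 0. Solving: [H⁺] = 3.3656e-02. Percent = (3.3656e-02/0.18) × 100

Percent ionization = 18.7%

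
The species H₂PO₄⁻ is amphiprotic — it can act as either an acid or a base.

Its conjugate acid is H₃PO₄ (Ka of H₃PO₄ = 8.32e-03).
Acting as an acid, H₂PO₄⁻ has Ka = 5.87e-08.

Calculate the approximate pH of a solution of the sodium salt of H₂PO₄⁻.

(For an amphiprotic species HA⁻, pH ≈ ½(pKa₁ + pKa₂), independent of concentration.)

pKa₁ = -log(8.32e-03) = 2.08; pKa₂ = -log(5.87e-08) = 7.23. For an amphiprotic species, pH ≈ ½(pKa₁ + pKa₂) = ½(2.08 + 7.23) = 4.66.

pH = 4.66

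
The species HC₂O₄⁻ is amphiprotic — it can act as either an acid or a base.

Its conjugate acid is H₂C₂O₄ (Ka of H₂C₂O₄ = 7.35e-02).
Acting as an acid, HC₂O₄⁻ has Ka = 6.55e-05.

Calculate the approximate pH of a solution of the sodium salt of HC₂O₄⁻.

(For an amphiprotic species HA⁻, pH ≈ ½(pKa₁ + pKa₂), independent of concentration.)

pKa₁ = -log(7.35e-02) = 1.13; pKa₂ = -log(6.55e-05) = 4.18. For an amphiprotic species, pH ≈ ½(pKa₁ + pKa₂) = ½(1.13 + 4.18) = 2.66.

pH = 2.66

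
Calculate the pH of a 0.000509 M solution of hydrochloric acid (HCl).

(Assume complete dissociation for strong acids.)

[H⁺] = 0.000509 M for strong acid. pH = -log[H⁺] = -log(0.000509)

pH = 3.29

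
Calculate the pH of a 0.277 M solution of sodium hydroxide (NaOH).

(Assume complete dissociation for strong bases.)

[OH⁻] = 0.277 M for strong base. pOH = -log[OH⁻] = 0.56, pH = 14 - pOH

pH = 13.44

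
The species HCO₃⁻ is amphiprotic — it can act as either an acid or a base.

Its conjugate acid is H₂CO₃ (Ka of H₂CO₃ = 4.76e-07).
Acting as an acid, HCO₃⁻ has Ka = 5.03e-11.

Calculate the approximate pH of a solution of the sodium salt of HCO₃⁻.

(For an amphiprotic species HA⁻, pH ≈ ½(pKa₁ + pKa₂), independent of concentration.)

pKa₁ = -log(4.76e-07) = 6.32; pKa₂ = -log(5.03e-11) = 10.30. For an amphiprotic species, pH ≈ ½(pKa₁ + pKa₂) = ½(6.32 + 10.30) = 8.31.

pH = 8.31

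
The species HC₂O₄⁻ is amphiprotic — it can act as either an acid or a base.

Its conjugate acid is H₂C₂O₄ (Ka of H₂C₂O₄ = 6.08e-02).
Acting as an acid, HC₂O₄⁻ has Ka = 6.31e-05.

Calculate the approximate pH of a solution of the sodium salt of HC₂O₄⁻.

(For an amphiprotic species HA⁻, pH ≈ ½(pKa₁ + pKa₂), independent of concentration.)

pKa₁ = -log(6.08e-02) = 1.22; pKa₂ = -log(6.31e-05) = 4.20. For an amphiprotic species, pH ≈ ½(pKa₁ + pKa₂) = ½(1.22 + 4.20) = 2.71.

pH = 2.71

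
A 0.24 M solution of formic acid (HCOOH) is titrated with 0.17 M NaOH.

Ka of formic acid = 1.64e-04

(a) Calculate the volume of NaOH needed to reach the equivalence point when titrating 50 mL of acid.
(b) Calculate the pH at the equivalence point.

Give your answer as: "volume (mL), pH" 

moles acid = 0.24 × 50/1000 = 0.012 mol; V_base = moles/0.17 × 1000 = 70.6 mL. At equivalence only the conjugate base is present: [A⁻] = 0.012/0.121 = 9.9512e-02 M. Kb = Kw/Ka = 6.10e-11; [OH⁻] = √(Kb × [A⁻]) = 2.4633e-06; pOH = 5.61; pH = 14 - pOH = 8.39.

V = 70.6 mL, pH = 8.39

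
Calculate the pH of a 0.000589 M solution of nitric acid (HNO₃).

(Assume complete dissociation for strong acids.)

[H⁺] = 0.000589 M for strong acid. pH = -log[H⁺] = -log(0.000589)

pH = 3.23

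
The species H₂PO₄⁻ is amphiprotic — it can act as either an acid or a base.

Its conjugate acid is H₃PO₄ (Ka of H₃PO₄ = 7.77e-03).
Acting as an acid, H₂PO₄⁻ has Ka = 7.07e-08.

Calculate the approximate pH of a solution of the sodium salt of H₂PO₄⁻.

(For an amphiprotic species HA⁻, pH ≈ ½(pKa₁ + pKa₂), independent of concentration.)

pKa₁ = -log(7.77e-03) = 2.11; pKa₂ = -log(7.07e-08) = 7.15. For an amphiprotic species, pH ≈ ½(pKa₁ + pKa₂) = ½(2.11 + 7.15) = 4.63.

pH = 4.63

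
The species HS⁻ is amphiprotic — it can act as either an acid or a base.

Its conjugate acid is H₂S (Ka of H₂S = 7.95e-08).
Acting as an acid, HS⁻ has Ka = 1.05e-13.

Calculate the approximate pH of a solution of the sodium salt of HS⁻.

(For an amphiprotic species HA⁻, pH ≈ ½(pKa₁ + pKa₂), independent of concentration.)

pKa₁ = -log(7.95e-08) = 7.10; pKa₂ = -log(1.05e-13) = 12.98. For an amphiprotic species, pH ≈ ½(pKa₁ + pKa₂) = ½(7.10 + 12.98) = 10.04.

pH = 10.04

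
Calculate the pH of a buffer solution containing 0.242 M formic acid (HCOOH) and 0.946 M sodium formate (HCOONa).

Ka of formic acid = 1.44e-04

pKa = -log(1.44e-04) = 3.84. pH = pKa + log([A⁻]/[HA]) = 3.84 + log(0.946/0.242)

pH = 4.43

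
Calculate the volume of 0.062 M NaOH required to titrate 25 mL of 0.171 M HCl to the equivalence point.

At equivalence: moles acid = moles base. moles HCl = 0.171 × 25/1000 = 0.004275 mol. V_base = moles / 0.062 × 1000 = 69.0 mL.

V_{base} = 69.0 mL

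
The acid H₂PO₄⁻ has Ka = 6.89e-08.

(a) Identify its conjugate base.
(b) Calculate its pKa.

(a) The conjugate base is formed by removing one H⁺ from H₂PO₄⁻, giving HPO₄²⁻. (b) pKa = -log(Ka) = -log(6.89e-08) = 7.16.

Conjugate base: HPO₄²⁻; pK_a = 7.16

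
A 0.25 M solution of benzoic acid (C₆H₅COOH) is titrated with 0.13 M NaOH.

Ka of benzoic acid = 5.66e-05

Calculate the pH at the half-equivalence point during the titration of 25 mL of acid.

At half-equivalence [HA] = [A⁻], so Henderson-Hasselbalch gives pH = pKa = -log(5.66e-05) = 4.25.

pH = pKa = 4.25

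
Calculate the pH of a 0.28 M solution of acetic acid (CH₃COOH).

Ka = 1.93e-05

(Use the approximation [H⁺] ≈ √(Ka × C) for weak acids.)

[H⁺] = √(Ka × C) = √(1.93e-05 × 0.28) = 2.3247e-03. pH = -log(2.3247e-03)

pH = 2.63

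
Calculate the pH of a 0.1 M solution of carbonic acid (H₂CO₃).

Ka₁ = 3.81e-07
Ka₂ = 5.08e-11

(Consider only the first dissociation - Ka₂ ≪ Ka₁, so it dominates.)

First dissociation dominates. From Ka₁ = [H⁺][HA⁻]/[H₂A], x² + Ka₁·x − Ka₁·C = 0 with C = 0.1 M and Ka₁ = 3.81e-07. Solving: [H⁺] = (−Ka₁ + √(Ka₁² + 4·Ka₁·C)) / 2 = 1.9500e-04 M. pH = -log(1.9500e-04) = 3.71.

pH = 3.71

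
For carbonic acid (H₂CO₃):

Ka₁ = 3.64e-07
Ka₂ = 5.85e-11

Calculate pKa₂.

pKa₂ = -log(Ka₂) = -log(5.85e-11) = 10.23.

pK_{a2} = 10.23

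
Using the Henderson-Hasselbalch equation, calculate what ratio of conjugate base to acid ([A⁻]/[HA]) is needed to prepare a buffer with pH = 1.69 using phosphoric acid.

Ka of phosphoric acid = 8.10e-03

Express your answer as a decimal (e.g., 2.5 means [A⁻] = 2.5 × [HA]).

pKa = -log(8.10e-03) = 2.0915. pH = pKa + log([A⁻]/[HA]), so log([A⁻]/[HA]) = pH − pKa = 1.69 − 2.0915 = -0.4015. [A⁻]/[HA] = 10^(-0.4015) = 0.397

[A⁻]/[HA] = 0.397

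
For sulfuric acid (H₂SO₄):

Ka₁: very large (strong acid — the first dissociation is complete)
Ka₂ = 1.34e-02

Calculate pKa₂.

pKa₂ = -log(Ka₂) = -log(1.34e-02) = 1.87.

pK_{a2} = 1.87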